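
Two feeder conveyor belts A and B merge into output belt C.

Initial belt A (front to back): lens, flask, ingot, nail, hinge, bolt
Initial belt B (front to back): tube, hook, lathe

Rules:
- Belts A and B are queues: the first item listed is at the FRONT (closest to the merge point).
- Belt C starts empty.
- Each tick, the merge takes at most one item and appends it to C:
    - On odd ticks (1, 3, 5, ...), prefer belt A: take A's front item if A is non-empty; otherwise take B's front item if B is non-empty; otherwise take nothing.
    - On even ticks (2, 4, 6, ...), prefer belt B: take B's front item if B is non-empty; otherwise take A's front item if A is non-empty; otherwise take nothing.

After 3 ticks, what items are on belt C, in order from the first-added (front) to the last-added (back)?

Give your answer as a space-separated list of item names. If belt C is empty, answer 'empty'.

Tick 1: prefer A, take lens from A; A=[flask,ingot,nail,hinge,bolt] B=[tube,hook,lathe] C=[lens]
Tick 2: prefer B, take tube from B; A=[flask,ingot,nail,hinge,bolt] B=[hook,lathe] C=[lens,tube]
Tick 3: prefer A, take flask from A; A=[ingot,nail,hinge,bolt] B=[hook,lathe] C=[lens,tube,flask]

Answer: lens tube flask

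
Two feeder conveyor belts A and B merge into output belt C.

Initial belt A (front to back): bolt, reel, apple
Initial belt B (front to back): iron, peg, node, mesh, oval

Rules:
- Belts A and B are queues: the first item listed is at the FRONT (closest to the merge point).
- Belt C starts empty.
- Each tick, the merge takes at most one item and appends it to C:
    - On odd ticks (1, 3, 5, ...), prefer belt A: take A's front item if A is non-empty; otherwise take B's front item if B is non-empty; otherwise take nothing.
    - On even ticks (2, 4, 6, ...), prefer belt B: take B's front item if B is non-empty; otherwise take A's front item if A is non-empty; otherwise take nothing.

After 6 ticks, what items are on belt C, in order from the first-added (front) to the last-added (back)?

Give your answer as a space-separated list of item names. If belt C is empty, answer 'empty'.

Answer: bolt iron reel peg apple node

Derivation:
Tick 1: prefer A, take bolt from A; A=[reel,apple] B=[iron,peg,node,mesh,oval] C=[bolt]
Tick 2: prefer B, take iron from B; A=[reel,apple] B=[peg,node,mesh,oval] C=[bolt,iron]
Tick 3: prefer A, take reel from A; A=[apple] B=[peg,node,mesh,oval] C=[bolt,iron,reel]
Tick 4: prefer B, take peg from B; A=[apple] B=[node,mesh,oval] C=[bolt,iron,reel,peg]
Tick 5: prefer A, take apple from A; A=[-] B=[node,mesh,oval] C=[bolt,iron,reel,peg,apple]
Tick 6: prefer B, take node from B; A=[-] B=[mesh,oval] C=[bolt,iron,reel,peg,apple,node]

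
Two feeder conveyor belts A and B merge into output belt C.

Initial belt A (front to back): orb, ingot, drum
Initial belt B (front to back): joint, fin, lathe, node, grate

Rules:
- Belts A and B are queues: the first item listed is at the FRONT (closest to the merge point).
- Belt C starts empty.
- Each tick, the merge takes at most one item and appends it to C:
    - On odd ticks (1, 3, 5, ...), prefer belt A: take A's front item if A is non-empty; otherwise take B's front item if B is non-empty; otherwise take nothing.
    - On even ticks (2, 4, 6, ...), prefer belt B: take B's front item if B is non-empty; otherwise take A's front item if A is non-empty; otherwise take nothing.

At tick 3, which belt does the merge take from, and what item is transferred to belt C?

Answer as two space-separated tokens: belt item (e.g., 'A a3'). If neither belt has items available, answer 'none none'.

Answer: A ingot

Derivation:
Tick 1: prefer A, take orb from A; A=[ingot,drum] B=[joint,fin,lathe,node,grate] C=[orb]
Tick 2: prefer B, take joint from B; A=[ingot,drum] B=[fin,lathe,node,grate] C=[orb,joint]
Tick 3: prefer A, take ingot from A; A=[drum] B=[fin,lathe,node,grate] C=[orb,joint,ingot]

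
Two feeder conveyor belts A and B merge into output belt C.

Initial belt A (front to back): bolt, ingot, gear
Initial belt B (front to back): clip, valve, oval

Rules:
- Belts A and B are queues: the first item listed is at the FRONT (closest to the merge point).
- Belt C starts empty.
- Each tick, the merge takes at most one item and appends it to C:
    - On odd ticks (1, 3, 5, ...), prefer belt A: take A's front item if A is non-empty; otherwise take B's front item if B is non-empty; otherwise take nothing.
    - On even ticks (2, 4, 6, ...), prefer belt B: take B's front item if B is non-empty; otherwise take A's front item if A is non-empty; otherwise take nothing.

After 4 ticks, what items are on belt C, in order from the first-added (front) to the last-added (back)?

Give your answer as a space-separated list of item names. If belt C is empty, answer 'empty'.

Answer: bolt clip ingot valve

Derivation:
Tick 1: prefer A, take bolt from A; A=[ingot,gear] B=[clip,valve,oval] C=[bolt]
Tick 2: prefer B, take clip from B; A=[ingot,gear] B=[valve,oval] C=[bolt,clip]
Tick 3: prefer A, take ingot from A; A=[gear] B=[valve,oval] C=[bolt,clip,ingot]
Tick 4: prefer B, take valve from B; A=[gear] B=[oval] C=[bolt,clip,ingot,valve]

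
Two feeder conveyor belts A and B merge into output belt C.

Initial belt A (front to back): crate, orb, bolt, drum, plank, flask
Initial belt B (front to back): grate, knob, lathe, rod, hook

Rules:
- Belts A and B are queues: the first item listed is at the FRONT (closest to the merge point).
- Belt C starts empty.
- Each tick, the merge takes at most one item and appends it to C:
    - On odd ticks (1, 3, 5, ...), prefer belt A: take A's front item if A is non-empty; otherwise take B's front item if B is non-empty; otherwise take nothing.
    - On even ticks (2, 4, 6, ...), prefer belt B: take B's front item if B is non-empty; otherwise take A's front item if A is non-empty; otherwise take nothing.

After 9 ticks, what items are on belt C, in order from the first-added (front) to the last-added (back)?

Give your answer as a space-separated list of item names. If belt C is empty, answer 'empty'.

Answer: crate grate orb knob bolt lathe drum rod plank

Derivation:
Tick 1: prefer A, take crate from A; A=[orb,bolt,drum,plank,flask] B=[grate,knob,lathe,rod,hook] C=[crate]
Tick 2: prefer B, take grate from B; A=[orb,bolt,drum,plank,flask] B=[knob,lathe,rod,hook] C=[crate,grate]
Tick 3: prefer A, take orb from A; A=[bolt,drum,plank,flask] B=[knob,lathe,rod,hook] C=[crate,grate,orb]
Tick 4: prefer B, take knob from B; A=[bolt,drum,plank,flask] B=[lathe,rod,hook] C=[crate,grate,orb,knob]
Tick 5: prefer A, take bolt from A; A=[drum,plank,flask] B=[lathe,rod,hook] C=[crate,grate,orb,knob,bolt]
Tick 6: prefer B, take lathe from B; A=[drum,plank,flask] B=[rod,hook] C=[crate,grate,orb,knob,bolt,lathe]
Tick 7: prefer A, take drum from A; A=[plank,flask] B=[rod,hook] C=[crate,grate,orb,knob,bolt,lathe,drum]
Tick 8: prefer B, take rod from B; A=[plank,flask] B=[hook] C=[crate,grate,orb,knob,bolt,lathe,drum,rod]
Tick 9: prefer A, take plank from A; A=[flask] B=[hook] C=[crate,grate,orb,knob,bolt,lathe,drum,rod,plank]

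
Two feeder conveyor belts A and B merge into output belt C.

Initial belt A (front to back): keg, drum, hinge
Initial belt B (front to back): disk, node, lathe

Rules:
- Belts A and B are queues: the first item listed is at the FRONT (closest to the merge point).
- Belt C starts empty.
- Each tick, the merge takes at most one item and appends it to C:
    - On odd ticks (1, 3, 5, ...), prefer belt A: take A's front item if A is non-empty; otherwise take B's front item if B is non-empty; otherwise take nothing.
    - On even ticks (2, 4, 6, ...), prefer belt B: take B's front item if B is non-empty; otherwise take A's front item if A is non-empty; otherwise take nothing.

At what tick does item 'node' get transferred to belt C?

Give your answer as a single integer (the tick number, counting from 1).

Answer: 4

Derivation:
Tick 1: prefer A, take keg from A; A=[drum,hinge] B=[disk,node,lathe] C=[keg]
Tick 2: prefer B, take disk from B; A=[drum,hinge] B=[node,lathe] C=[keg,disk]
Tick 3: prefer A, take drum from A; A=[hinge] B=[node,lathe] C=[keg,disk,drum]
Tick 4: prefer B, take node from B; A=[hinge] B=[lathe] C=[keg,disk,drum,node]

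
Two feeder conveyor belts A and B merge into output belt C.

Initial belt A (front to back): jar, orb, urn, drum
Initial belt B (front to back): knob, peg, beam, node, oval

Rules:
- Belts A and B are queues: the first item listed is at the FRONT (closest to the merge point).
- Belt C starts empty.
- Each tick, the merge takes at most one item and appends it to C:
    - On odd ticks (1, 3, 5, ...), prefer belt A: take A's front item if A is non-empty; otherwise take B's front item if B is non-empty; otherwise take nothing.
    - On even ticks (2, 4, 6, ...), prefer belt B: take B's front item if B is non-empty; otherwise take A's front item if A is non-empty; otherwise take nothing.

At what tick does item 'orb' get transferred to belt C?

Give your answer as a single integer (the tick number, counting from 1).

Answer: 3

Derivation:
Tick 1: prefer A, take jar from A; A=[orb,urn,drum] B=[knob,peg,beam,node,oval] C=[jar]
Tick 2: prefer B, take knob from B; A=[orb,urn,drum] B=[peg,beam,node,oval] C=[jar,knob]
Tick 3: prefer A, take orb from A; A=[urn,drum] B=[peg,beam,node,oval] C=[jar,knob,orb]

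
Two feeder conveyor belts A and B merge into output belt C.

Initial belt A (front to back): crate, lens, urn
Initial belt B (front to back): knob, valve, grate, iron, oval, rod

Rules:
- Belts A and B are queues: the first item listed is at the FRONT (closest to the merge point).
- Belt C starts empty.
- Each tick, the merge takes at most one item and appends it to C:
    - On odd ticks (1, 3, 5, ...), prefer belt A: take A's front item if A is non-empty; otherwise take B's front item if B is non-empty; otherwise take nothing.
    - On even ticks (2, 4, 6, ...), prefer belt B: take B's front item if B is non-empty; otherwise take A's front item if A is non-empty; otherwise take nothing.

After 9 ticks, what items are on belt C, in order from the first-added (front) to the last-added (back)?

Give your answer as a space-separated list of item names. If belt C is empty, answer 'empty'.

Answer: crate knob lens valve urn grate iron oval rod

Derivation:
Tick 1: prefer A, take crate from A; A=[lens,urn] B=[knob,valve,grate,iron,oval,rod] C=[crate]
Tick 2: prefer B, take knob from B; A=[lens,urn] B=[valve,grate,iron,oval,rod] C=[crate,knob]
Tick 3: prefer A, take lens from A; A=[urn] B=[valve,grate,iron,oval,rod] C=[crate,knob,lens]
Tick 4: prefer B, take valve from B; A=[urn] B=[grate,iron,oval,rod] C=[crate,knob,lens,valve]
Tick 5: prefer A, take urn from A; A=[-] B=[grate,iron,oval,rod] C=[crate,knob,lens,valve,urn]
Tick 6: prefer B, take grate from B; A=[-] B=[iron,oval,rod] C=[crate,knob,lens,valve,urn,grate]
Tick 7: prefer A, take iron from B; A=[-] B=[oval,rod] C=[crate,knob,lens,valve,urn,grate,iron]
Tick 8: prefer B, take oval from B; A=[-] B=[rod] C=[crate,knob,lens,valve,urn,grate,iron,oval]
Tick 9: prefer A, take rod from B; A=[-] B=[-] C=[crate,knob,lens,valve,urn,grate,iron,oval,rod]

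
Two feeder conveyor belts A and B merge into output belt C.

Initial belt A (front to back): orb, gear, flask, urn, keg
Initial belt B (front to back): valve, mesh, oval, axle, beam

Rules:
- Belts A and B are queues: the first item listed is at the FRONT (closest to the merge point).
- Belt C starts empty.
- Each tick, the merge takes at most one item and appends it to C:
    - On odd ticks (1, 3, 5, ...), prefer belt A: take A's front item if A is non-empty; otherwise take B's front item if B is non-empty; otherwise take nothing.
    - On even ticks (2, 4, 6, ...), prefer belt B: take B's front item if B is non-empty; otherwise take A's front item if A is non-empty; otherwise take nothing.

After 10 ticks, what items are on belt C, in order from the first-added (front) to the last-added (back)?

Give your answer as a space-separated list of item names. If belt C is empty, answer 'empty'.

Tick 1: prefer A, take orb from A; A=[gear,flask,urn,keg] B=[valve,mesh,oval,axle,beam] C=[orb]
Tick 2: prefer B, take valve from B; A=[gear,flask,urn,keg] B=[mesh,oval,axle,beam] C=[orb,valve]
Tick 3: prefer A, take gear from A; A=[flask,urn,keg] B=[mesh,oval,axle,beam] C=[orb,valve,gear]
Tick 4: prefer B, take mesh from B; A=[flask,urn,keg] B=[oval,axle,beam] C=[orb,valve,gear,mesh]
Tick 5: prefer A, take flask from A; A=[urn,keg] B=[oval,axle,beam] C=[orb,valve,gear,mesh,flask]
Tick 6: prefer B, take oval from B; A=[urn,keg] B=[axle,beam] C=[orb,valve,gear,mesh,flask,oval]
Tick 7: prefer A, take urn from A; A=[keg] B=[axle,beam] C=[orb,valve,gear,mesh,flask,oval,urn]
Tick 8: prefer B, take axle from B; A=[keg] B=[beam] C=[orb,valve,gear,mesh,flask,oval,urn,axle]
Tick 9: prefer A, take keg from A; A=[-] B=[beam] C=[orb,valve,gear,mesh,flask,oval,urn,axle,keg]
Tick 10: prefer B, take beam from B; A=[-] B=[-] C=[orb,valve,gear,mesh,flask,oval,urn,axle,keg,beam]

Answer: orb valve gear mesh flask oval urn axle keg beam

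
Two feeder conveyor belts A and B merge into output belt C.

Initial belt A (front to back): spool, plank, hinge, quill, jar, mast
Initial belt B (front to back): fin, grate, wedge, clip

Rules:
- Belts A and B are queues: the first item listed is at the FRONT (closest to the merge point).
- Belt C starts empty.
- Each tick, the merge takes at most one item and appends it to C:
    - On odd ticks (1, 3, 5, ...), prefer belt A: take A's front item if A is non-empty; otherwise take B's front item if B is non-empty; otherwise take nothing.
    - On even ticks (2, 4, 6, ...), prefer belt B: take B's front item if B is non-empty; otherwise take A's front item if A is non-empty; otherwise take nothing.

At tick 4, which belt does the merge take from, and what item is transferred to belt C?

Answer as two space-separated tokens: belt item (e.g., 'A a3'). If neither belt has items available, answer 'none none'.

Answer: B grate

Derivation:
Tick 1: prefer A, take spool from A; A=[plank,hinge,quill,jar,mast] B=[fin,grate,wedge,clip] C=[spool]
Tick 2: prefer B, take fin from B; A=[plank,hinge,quill,jar,mast] B=[grate,wedge,clip] C=[spool,fin]
Tick 3: prefer A, take plank from A; A=[hinge,quill,jar,mast] B=[grate,wedge,clip] C=[spool,fin,plank]
Tick 4: prefer B, take grate from B; A=[hinge,quill,jar,mast] B=[wedge,clip] C=[spool,fin,plank,grate]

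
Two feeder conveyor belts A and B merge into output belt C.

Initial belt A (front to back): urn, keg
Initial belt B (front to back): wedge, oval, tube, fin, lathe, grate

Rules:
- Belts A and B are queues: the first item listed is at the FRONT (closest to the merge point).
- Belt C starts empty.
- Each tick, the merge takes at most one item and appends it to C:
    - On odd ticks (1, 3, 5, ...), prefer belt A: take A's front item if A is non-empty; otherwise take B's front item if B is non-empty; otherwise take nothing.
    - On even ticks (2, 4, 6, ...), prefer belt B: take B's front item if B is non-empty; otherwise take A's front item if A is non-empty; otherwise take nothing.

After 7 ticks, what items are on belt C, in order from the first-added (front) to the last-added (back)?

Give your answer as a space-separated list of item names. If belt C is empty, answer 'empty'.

Answer: urn wedge keg oval tube fin lathe

Derivation:
Tick 1: prefer A, take urn from A; A=[keg] B=[wedge,oval,tube,fin,lathe,grate] C=[urn]
Tick 2: prefer B, take wedge from B; A=[keg] B=[oval,tube,fin,lathe,grate] C=[urn,wedge]
Tick 3: prefer A, take keg from A; A=[-] B=[oval,tube,fin,lathe,grate] C=[urn,wedge,keg]
Tick 4: prefer B, take oval from B; A=[-] B=[tube,fin,lathe,grate] C=[urn,wedge,keg,oval]
Tick 5: prefer A, take tube from B; A=[-] B=[fin,lathe,grate] C=[urn,wedge,keg,oval,tube]
Tick 6: prefer B, take fin from B; A=[-] B=[lathe,grate] C=[urn,wedge,keg,oval,tube,fin]
Tick 7: prefer A, take lathe from B; A=[-] B=[grate] C=[urn,wedge,keg,oval,tube,fin,lathe]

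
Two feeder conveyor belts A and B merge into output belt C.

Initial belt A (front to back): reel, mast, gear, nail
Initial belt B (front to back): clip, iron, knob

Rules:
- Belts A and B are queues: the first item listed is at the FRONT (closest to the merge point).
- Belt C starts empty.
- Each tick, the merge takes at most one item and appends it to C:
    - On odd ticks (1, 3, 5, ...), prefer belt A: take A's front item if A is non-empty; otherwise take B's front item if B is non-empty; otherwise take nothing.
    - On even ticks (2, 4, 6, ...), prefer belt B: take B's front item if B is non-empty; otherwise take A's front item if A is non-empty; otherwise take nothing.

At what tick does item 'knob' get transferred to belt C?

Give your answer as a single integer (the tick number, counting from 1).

Tick 1: prefer A, take reel from A; A=[mast,gear,nail] B=[clip,iron,knob] C=[reel]
Tick 2: prefer B, take clip from B; A=[mast,gear,nail] B=[iron,knob] C=[reel,clip]
Tick 3: prefer A, take mast from A; A=[gear,nail] B=[iron,knob] C=[reel,clip,mast]
Tick 4: prefer B, take iron from B; A=[gear,nail] B=[knob] C=[reel,clip,mast,iron]
Tick 5: prefer A, take gear from A; A=[nail] B=[knob] C=[reel,clip,mast,iron,gear]
Tick 6: prefer B, take knob from B; A=[nail] B=[-] C=[reel,clip,mast,iron,gear,knob]

Answer: 6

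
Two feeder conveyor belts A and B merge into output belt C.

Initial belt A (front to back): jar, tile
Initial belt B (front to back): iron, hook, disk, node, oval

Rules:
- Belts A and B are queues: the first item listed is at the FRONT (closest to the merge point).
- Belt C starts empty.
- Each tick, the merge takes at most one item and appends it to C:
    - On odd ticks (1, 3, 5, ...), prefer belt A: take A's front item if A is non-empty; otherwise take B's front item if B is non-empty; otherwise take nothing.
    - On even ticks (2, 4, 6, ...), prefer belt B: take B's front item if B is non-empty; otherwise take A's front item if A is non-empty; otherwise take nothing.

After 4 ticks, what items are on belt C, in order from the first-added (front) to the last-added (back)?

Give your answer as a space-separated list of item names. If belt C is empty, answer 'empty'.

Answer: jar iron tile hook

Derivation:
Tick 1: prefer A, take jar from A; A=[tile] B=[iron,hook,disk,node,oval] C=[jar]
Tick 2: prefer B, take iron from B; A=[tile] B=[hook,disk,node,oval] C=[jar,iron]
Tick 3: prefer A, take tile from A; A=[-] B=[hook,disk,node,oval] C=[jar,iron,tile]
Tick 4: prefer B, take hook from B; A=[-] B=[disk,node,oval] C=[jar,iron,tile,hook]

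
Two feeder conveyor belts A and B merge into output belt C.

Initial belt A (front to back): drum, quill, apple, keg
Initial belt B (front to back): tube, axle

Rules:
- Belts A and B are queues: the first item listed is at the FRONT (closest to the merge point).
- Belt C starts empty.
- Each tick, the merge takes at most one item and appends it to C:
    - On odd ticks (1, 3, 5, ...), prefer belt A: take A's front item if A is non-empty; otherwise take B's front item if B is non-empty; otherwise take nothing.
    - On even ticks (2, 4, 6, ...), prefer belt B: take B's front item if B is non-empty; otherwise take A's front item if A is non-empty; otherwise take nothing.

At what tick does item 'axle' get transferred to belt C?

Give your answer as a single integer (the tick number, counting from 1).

Tick 1: prefer A, take drum from A; A=[quill,apple,keg] B=[tube,axle] C=[drum]
Tick 2: prefer B, take tube from B; A=[quill,apple,keg] B=[axle] C=[drum,tube]
Tick 3: prefer A, take quill from A; A=[apple,keg] B=[axle] C=[drum,tube,quill]
Tick 4: prefer B, take axle from B; A=[apple,keg] B=[-] C=[drum,tube,quill,axle]

Answer: 4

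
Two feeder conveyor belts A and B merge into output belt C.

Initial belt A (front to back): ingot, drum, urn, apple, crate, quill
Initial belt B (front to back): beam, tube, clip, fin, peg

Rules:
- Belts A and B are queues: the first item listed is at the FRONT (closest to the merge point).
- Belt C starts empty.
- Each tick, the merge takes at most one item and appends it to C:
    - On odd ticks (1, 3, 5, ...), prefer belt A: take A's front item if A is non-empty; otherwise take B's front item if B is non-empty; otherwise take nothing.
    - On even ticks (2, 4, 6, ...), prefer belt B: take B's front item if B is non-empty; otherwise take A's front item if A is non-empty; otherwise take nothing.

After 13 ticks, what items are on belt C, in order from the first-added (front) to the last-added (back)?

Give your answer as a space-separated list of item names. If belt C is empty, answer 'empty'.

Tick 1: prefer A, take ingot from A; A=[drum,urn,apple,crate,quill] B=[beam,tube,clip,fin,peg] C=[ingot]
Tick 2: prefer B, take beam from B; A=[drum,urn,apple,crate,quill] B=[tube,clip,fin,peg] C=[ingot,beam]
Tick 3: prefer A, take drum from A; A=[urn,apple,crate,quill] B=[tube,clip,fin,peg] C=[ingot,beam,drum]
Tick 4: prefer B, take tube from B; A=[urn,apple,crate,quill] B=[clip,fin,peg] C=[ingot,beam,drum,tube]
Tick 5: prefer A, take urn from A; A=[apple,crate,quill] B=[clip,fin,peg] C=[ingot,beam,drum,tube,urn]
Tick 6: prefer B, take clip from B; A=[apple,crate,quill] B=[fin,peg] C=[ingot,beam,drum,tube,urn,clip]
Tick 7: prefer A, take apple from A; A=[crate,quill] B=[fin,peg] C=[ingot,beam,drum,tube,urn,clip,apple]
Tick 8: prefer B, take fin from B; A=[crate,quill] B=[peg] C=[ingot,beam,drum,tube,urn,clip,apple,fin]
Tick 9: prefer A, take crate from A; A=[quill] B=[peg] C=[ingot,beam,drum,tube,urn,clip,apple,fin,crate]
Tick 10: prefer B, take peg from B; A=[quill] B=[-] C=[ingot,beam,drum,tube,urn,clip,apple,fin,crate,peg]
Tick 11: prefer A, take quill from A; A=[-] B=[-] C=[ingot,beam,drum,tube,urn,clip,apple,fin,crate,peg,quill]
Tick 12: prefer B, both empty, nothing taken; A=[-] B=[-] C=[ingot,beam,drum,tube,urn,clip,apple,fin,crate,peg,quill]
Tick 13: prefer A, both empty, nothing taken; A=[-] B=[-] C=[ingot,beam,drum,tube,urn,clip,apple,fin,crate,peg,quill]

Answer: ingot beam drum tube urn clip apple fin crate peg quill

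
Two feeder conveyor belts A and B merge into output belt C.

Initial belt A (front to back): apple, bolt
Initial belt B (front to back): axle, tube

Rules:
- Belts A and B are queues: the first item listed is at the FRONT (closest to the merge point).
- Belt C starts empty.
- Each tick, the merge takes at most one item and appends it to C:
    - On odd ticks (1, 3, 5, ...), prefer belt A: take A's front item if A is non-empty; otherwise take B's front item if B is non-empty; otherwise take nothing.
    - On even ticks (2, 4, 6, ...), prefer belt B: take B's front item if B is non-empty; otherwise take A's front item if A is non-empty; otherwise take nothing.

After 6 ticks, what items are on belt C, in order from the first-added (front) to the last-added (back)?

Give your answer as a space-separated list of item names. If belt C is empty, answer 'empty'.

Answer: apple axle bolt tube

Derivation:
Tick 1: prefer A, take apple from A; A=[bolt] B=[axle,tube] C=[apple]
Tick 2: prefer B, take axle from B; A=[bolt] B=[tube] C=[apple,axle]
Tick 3: prefer A, take bolt from A; A=[-] B=[tube] C=[apple,axle,bolt]
Tick 4: prefer B, take tube from B; A=[-] B=[-] C=[apple,axle,bolt,tube]
Tick 5: prefer A, both empty, nothing taken; A=[-] B=[-] C=[apple,axle,bolt,tube]
Tick 6: prefer B, both empty, nothing taken; A=[-] B=[-] C=[apple,axle,bolt,tube]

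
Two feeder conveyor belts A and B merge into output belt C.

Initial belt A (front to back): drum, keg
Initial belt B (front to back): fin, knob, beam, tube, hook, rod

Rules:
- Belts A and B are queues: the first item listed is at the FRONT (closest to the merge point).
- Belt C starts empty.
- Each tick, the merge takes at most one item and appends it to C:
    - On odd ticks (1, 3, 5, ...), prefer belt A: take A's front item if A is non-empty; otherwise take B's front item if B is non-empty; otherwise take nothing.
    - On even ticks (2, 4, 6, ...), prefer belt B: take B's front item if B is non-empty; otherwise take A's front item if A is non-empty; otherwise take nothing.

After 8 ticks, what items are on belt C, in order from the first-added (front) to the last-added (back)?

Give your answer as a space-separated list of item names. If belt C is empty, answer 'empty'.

Tick 1: prefer A, take drum from A; A=[keg] B=[fin,knob,beam,tube,hook,rod] C=[drum]
Tick 2: prefer B, take fin from B; A=[keg] B=[knob,beam,tube,hook,rod] C=[drum,fin]
Tick 3: prefer A, take keg from A; A=[-] B=[knob,beam,tube,hook,rod] C=[drum,fin,keg]
Tick 4: prefer B, take knob from B; A=[-] B=[beam,tube,hook,rod] C=[drum,fin,keg,knob]
Tick 5: prefer A, take beam from B; A=[-] B=[tube,hook,rod] C=[drum,fin,keg,knob,beam]
Tick 6: prefer B, take tube from B; A=[-] B=[hook,rod] C=[drum,fin,keg,knob,beam,tube]
Tick 7: prefer A, take hook from B; A=[-] B=[rod] C=[drum,fin,keg,knob,beam,tube,hook]
Tick 8: prefer B, take rod from B; A=[-] B=[-] C=[drum,fin,keg,knob,beam,tube,hook,rod]

Answer: drum fin keg knob beam tube hook rod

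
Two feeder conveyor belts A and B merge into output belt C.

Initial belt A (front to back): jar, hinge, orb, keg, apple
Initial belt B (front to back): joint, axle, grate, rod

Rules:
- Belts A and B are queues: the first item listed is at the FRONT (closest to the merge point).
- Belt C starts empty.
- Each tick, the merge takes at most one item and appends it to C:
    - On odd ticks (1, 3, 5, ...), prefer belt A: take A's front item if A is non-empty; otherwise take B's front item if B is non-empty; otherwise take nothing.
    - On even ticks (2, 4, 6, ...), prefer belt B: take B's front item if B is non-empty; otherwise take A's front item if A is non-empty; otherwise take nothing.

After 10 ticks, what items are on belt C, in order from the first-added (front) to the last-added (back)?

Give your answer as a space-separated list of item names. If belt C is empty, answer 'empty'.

Answer: jar joint hinge axle orb grate keg rod apple

Derivation:
Tick 1: prefer A, take jar from A; A=[hinge,orb,keg,apple] B=[joint,axle,grate,rod] C=[jar]
Tick 2: prefer B, take joint from B; A=[hinge,orb,keg,apple] B=[axle,grate,rod] C=[jar,joint]
Tick 3: prefer A, take hinge from A; A=[orb,keg,apple] B=[axle,grate,rod] C=[jar,joint,hinge]
Tick 4: prefer B, take axle from B; A=[orb,keg,apple] B=[grate,rod] C=[jar,joint,hinge,axle]
Tick 5: prefer A, take orb from A; A=[keg,apple] B=[grate,rod] C=[jar,joint,hinge,axle,orb]
Tick 6: prefer B, take grate from B; A=[keg,apple] B=[rod] C=[jar,joint,hinge,axle,orb,grate]
Tick 7: prefer A, take keg from A; A=[apple] B=[rod] C=[jar,joint,hinge,axle,orb,grate,keg]
Tick 8: prefer B, take rod from B; A=[apple] B=[-] C=[jar,joint,hinge,axle,orb,grate,keg,rod]
Tick 9: prefer A, take apple from A; A=[-] B=[-] C=[jar,joint,hinge,axle,orb,grate,keg,rod,apple]
Tick 10: prefer B, both empty, nothing taken; A=[-] B=[-] C=[jar,joint,hinge,axle,orb,grate,keg,rod,apple]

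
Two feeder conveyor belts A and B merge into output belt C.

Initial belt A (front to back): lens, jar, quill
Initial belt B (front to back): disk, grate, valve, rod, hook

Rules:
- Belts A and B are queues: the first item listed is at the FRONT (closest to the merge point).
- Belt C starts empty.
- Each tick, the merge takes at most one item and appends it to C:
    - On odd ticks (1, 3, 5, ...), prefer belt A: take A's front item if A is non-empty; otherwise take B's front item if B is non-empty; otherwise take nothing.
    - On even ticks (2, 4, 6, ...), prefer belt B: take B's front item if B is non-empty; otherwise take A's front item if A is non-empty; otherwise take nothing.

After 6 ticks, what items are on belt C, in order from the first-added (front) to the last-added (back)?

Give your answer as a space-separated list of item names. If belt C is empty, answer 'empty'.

Answer: lens disk jar grate quill valve

Derivation:
Tick 1: prefer A, take lens from A; A=[jar,quill] B=[disk,grate,valve,rod,hook] C=[lens]
Tick 2: prefer B, take disk from B; A=[jar,quill] B=[grate,valve,rod,hook] C=[lens,disk]
Tick 3: prefer A, take jar from A; A=[quill] B=[grate,valve,rod,hook] C=[lens,disk,jar]
Tick 4: prefer B, take grate from B; A=[quill] B=[valve,rod,hook] C=[lens,disk,jar,grate]
Tick 5: prefer A, take quill from A; A=[-] B=[valve,rod,hook] C=[lens,disk,jar,grate,quill]
Tick 6: prefer B, take valve from B; A=[-] B=[rod,hook] C=[lens,disk,jar,grate,quill,valve]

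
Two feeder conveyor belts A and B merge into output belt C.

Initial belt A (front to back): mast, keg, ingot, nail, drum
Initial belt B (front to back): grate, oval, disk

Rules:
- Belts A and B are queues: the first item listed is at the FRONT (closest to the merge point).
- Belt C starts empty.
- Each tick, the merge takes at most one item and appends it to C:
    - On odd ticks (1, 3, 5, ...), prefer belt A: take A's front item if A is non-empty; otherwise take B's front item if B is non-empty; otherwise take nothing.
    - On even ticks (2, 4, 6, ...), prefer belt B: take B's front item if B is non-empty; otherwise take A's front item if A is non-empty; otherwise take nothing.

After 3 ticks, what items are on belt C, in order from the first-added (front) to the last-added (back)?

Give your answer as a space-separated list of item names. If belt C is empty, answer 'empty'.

Answer: mast grate keg

Derivation:
Tick 1: prefer A, take mast from A; A=[keg,ingot,nail,drum] B=[grate,oval,disk] C=[mast]
Tick 2: prefer B, take grate from B; A=[keg,ingot,nail,drum] B=[oval,disk] C=[mast,grate]
Tick 3: prefer A, take keg from A; A=[ingot,nail,drum] B=[oval,disk] C=[mast,grate,keg]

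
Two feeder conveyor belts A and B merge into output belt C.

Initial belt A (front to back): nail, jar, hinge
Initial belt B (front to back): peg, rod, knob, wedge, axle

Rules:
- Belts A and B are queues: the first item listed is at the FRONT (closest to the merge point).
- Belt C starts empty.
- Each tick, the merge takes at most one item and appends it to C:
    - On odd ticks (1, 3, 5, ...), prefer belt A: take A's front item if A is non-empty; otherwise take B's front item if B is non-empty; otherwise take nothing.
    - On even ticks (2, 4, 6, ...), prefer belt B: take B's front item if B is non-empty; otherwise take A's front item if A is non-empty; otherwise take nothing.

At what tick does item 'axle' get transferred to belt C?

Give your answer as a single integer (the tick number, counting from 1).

Tick 1: prefer A, take nail from A; A=[jar,hinge] B=[peg,rod,knob,wedge,axle] C=[nail]
Tick 2: prefer B, take peg from B; A=[jar,hinge] B=[rod,knob,wedge,axle] C=[nail,peg]
Tick 3: prefer A, take jar from A; A=[hinge] B=[rod,knob,wedge,axle] C=[nail,peg,jar]
Tick 4: prefer B, take rod from B; A=[hinge] B=[knob,wedge,axle] C=[nail,peg,jar,rod]
Tick 5: prefer A, take hinge from A; A=[-] B=[knob,wedge,axle] C=[nail,peg,jar,rod,hinge]
Tick 6: prefer B, take knob from B; A=[-] B=[wedge,axle] C=[nail,peg,jar,rod,hinge,knob]
Tick 7: prefer A, take wedge from B; A=[-] B=[axle] C=[nail,peg,jar,rod,hinge,knob,wedge]
Tick 8: prefer B, take axle from B; A=[-] B=[-] C=[nail,peg,jar,rod,hinge,knob,wedge,axle]

Answer: 8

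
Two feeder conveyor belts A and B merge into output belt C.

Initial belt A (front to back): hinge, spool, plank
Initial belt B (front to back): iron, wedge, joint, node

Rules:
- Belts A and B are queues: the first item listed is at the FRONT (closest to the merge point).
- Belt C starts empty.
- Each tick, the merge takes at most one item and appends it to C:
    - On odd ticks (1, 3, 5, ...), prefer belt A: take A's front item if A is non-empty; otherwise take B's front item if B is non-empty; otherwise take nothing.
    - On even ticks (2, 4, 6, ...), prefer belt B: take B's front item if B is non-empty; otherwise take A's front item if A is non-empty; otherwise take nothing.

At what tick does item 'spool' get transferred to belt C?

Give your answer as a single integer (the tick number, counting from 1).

Tick 1: prefer A, take hinge from A; A=[spool,plank] B=[iron,wedge,joint,node] C=[hinge]
Tick 2: prefer B, take iron from B; A=[spool,plank] B=[wedge,joint,node] C=[hinge,iron]
Tick 3: prefer A, take spool from A; A=[plank] B=[wedge,joint,node] C=[hinge,iron,spool]

Answer: 3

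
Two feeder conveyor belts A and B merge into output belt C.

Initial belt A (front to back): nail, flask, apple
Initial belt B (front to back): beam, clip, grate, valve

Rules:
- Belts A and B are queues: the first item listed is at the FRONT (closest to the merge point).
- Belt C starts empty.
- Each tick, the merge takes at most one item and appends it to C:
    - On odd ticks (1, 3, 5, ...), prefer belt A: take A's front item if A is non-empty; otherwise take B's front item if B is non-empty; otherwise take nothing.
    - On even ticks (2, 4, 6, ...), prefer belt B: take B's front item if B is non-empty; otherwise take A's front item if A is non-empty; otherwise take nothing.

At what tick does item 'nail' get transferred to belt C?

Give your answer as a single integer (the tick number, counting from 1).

Tick 1: prefer A, take nail from A; A=[flask,apple] B=[beam,clip,grate,valve] C=[nail]

Answer: 1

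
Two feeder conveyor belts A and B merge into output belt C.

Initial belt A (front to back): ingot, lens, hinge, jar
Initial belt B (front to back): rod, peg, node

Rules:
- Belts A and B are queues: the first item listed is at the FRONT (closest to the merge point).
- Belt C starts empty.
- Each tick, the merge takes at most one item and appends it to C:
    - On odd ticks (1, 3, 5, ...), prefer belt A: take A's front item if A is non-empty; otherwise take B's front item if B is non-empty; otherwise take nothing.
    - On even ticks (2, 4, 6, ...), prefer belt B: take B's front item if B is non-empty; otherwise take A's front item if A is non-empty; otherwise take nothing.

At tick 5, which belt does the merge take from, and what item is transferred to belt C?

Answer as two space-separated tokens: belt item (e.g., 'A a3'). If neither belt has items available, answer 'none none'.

Answer: A hinge

Derivation:
Tick 1: prefer A, take ingot from A; A=[lens,hinge,jar] B=[rod,peg,node] C=[ingot]
Tick 2: prefer B, take rod from B; A=[lens,hinge,jar] B=[peg,node] C=[ingot,rod]
Tick 3: prefer A, take lens from A; A=[hinge,jar] B=[peg,node] C=[ingot,rod,lens]
Tick 4: prefer B, take peg from B; A=[hinge,jar] B=[node] C=[ingot,rod,lens,peg]
Tick 5: prefer A, take hinge from A; A=[jar] B=[node] C=[ingot,rod,lens,peg,hinge]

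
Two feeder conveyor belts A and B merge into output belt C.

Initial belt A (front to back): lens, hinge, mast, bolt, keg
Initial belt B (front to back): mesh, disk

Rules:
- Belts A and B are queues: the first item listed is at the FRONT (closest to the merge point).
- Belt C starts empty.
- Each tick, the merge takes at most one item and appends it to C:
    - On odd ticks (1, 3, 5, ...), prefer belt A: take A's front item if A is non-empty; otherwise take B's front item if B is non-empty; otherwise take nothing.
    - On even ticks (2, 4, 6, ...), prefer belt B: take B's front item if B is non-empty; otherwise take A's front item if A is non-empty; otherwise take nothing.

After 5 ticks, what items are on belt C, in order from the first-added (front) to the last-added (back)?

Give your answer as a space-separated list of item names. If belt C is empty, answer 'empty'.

Answer: lens mesh hinge disk mast

Derivation:
Tick 1: prefer A, take lens from A; A=[hinge,mast,bolt,keg] B=[mesh,disk] C=[lens]
Tick 2: prefer B, take mesh from B; A=[hinge,mast,bolt,keg] B=[disk] C=[lens,mesh]
Tick 3: prefer A, take hinge from A; A=[mast,bolt,keg] B=[disk] C=[lens,mesh,hinge]
Tick 4: prefer B, take disk from B; A=[mast,bolt,keg] B=[-] C=[lens,mesh,hinge,disk]
Tick 5: prefer A, take mast from A; A=[bolt,keg] B=[-] C=[lens,mesh,hinge,disk,mast]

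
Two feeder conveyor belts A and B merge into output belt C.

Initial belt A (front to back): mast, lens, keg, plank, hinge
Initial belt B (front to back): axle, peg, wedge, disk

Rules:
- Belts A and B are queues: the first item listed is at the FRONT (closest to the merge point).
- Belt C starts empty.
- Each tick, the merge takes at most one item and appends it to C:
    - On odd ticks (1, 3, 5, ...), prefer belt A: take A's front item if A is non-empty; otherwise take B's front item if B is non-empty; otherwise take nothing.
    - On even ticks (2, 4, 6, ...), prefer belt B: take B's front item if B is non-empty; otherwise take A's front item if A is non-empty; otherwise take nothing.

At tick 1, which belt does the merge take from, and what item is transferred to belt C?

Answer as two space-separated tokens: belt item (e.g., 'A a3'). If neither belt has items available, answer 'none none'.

Tick 1: prefer A, take mast from A; A=[lens,keg,plank,hinge] B=[axle,peg,wedge,disk] C=[mast]

Answer: A mast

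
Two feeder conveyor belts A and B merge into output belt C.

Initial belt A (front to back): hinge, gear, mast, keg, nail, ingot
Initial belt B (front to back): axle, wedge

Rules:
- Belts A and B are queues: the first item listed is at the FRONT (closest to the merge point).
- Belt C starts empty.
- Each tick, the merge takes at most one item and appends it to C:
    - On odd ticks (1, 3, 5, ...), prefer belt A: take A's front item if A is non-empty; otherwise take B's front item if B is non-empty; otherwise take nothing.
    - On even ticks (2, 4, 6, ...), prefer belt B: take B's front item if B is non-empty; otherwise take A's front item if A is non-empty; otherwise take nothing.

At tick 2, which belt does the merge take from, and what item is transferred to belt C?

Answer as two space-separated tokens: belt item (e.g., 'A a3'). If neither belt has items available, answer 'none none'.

Tick 1: prefer A, take hinge from A; A=[gear,mast,keg,nail,ingot] B=[axle,wedge] C=[hinge]
Tick 2: prefer B, take axle from B; A=[gear,mast,keg,nail,ingot] B=[wedge] C=[hinge,axle]

Answer: B axle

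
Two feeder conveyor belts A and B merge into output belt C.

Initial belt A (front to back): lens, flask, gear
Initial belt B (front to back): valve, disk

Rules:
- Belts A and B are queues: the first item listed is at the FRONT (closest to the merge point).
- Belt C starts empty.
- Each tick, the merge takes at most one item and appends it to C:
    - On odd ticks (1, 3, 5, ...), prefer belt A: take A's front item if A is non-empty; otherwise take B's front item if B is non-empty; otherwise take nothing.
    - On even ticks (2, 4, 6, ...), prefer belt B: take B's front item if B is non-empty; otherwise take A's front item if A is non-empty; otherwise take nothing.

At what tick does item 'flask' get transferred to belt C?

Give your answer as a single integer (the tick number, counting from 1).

Tick 1: prefer A, take lens from A; A=[flask,gear] B=[valve,disk] C=[lens]
Tick 2: prefer B, take valve from B; A=[flask,gear] B=[disk] C=[lens,valve]
Tick 3: prefer A, take flask from A; A=[gear] B=[disk] C=[lens,valve,flask]

Answer: 3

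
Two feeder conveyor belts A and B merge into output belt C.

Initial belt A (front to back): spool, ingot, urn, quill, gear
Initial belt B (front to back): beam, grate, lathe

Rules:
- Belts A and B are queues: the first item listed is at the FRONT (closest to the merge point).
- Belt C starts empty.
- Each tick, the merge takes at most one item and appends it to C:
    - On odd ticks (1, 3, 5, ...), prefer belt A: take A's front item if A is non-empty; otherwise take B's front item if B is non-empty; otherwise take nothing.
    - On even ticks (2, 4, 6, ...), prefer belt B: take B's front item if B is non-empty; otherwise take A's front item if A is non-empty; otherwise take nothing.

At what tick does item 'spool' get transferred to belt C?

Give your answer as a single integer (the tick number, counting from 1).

Answer: 1

Derivation:
Tick 1: prefer A, take spool from A; A=[ingot,urn,quill,gear] B=[beam,grate,lathe] C=[spool]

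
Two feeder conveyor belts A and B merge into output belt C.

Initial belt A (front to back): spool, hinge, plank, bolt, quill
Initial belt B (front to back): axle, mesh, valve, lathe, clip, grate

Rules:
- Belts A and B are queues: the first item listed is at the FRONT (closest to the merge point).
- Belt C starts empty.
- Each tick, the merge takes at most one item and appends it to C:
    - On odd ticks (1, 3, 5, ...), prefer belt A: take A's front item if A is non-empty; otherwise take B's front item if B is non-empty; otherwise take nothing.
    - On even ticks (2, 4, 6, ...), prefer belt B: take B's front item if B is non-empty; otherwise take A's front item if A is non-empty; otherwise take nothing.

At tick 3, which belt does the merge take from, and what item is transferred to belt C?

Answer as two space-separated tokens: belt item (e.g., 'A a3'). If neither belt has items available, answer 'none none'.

Tick 1: prefer A, take spool from A; A=[hinge,plank,bolt,quill] B=[axle,mesh,valve,lathe,clip,grate] C=[spool]
Tick 2: prefer B, take axle from B; A=[hinge,plank,bolt,quill] B=[mesh,valve,lathe,clip,grate] C=[spool,axle]
Tick 3: prefer A, take hinge from A; A=[plank,bolt,quill] B=[mesh,valve,lathe,clip,grate] C=[spool,axle,hinge]

Answer: A hinge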